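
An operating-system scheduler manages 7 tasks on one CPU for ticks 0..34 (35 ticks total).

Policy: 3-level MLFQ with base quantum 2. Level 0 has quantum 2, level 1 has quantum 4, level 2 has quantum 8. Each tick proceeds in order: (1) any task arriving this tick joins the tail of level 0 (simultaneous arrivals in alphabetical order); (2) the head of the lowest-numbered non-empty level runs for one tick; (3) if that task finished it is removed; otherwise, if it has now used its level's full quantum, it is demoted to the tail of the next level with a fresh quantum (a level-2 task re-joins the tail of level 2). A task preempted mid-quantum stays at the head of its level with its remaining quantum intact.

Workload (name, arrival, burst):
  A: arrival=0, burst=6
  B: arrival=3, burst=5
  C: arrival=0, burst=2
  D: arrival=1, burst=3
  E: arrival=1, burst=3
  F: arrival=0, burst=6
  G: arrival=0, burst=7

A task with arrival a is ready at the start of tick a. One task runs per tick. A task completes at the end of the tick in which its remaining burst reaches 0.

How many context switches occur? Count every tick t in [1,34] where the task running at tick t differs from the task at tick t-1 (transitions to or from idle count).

context switches = 14

t=0: L0/L1/L2 = ACFG/-/- → run A
t=1: L0/L1/L2 = ACFGDE/-/- → run A
t=2: L0/L1/L2 = CFGDE/A/- → run C
t=3: L0/L1/L2 = CFGDEB/A/- → run C
t=4: L0/L1/L2 = FGDEB/A/- → run F
t=5: L0/L1/L2 = FGDEB/A/- → run F
t=6: L0/L1/L2 = GDEB/AF/- → run G
t=7: L0/L1/L2 = GDEB/AF/- → run G
t=8: L0/L1/L2 = DEB/AFG/- → run D
t=9: L0/L1/L2 = DEB/AFG/- → run D
t=10: L0/L1/L2 = EB/AFGD/- → run E
t=11: L0/L1/L2 = EB/AFGD/- → run E
t=12: L0/L1/L2 = B/AFGDE/- → run B
t=13: L0/L1/L2 = B/AFGDE/- → run B
t=14: L0/L1/L2 = -/AFGDEB/- → run A
t=15: L0/L1/L2 = -/AFGDEB/- → run A
t=16: L0/L1/L2 = -/AFGDEB/- → run A
t=17: L0/L1/L2 = -/AFGDEB/- → run A
t=18: L0/L1/L2 = -/FGDEB/- → run F
t=19: L0/L1/L2 = -/FGDEB/- → run F
t=20: L0/L1/L2 = -/FGDEB/- → run F
t=21: L0/L1/L2 = -/FGDEB/- → run F
t=22: L0/L1/L2 = -/GDEB/- → run G
t=23: L0/L1/L2 = -/GDEB/- → run G
t=24: L0/L1/L2 = -/GDEB/- → run G
t=25: L0/L1/L2 = -/GDEB/- → run G
t=26: L0/L1/L2 = -/DEB/G → run D
t=27: L0/L1/L2 = -/EB/G → run E
t=28: L0/L1/L2 = -/B/G → run B
t=29: L0/L1/L2 = -/B/G → run B
t=30: L0/L1/L2 = -/B/G → run B
t=31: L0/L1/L2 = -/-/G → run G
t=32: (idle)
t=33: (idle)
t=34: (idle)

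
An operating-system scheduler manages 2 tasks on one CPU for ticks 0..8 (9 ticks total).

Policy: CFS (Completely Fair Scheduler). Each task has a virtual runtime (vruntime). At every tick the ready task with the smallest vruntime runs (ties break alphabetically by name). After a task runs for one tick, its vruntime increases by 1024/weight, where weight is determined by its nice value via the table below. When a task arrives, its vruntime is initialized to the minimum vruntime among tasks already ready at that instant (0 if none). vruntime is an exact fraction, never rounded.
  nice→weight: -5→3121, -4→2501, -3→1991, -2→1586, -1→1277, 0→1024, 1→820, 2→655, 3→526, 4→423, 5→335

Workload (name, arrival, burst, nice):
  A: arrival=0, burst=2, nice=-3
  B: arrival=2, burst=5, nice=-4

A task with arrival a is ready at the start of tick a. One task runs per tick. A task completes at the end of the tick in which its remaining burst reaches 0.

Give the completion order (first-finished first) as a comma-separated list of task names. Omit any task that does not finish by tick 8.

t=0: vr[A=0] → run A
t=1: vr[A=1024/1991] → run A
t=2: vr[B=0] → run B
t=3: vr[B=1024/2501] → run B
t=4: vr[B=2048/2501] → run B
t=5: vr[B=3072/2501] → run B
t=6: vr[B=4096/2501] → run B
t=7: (idle)
t=8: (idle)

completion order = A, B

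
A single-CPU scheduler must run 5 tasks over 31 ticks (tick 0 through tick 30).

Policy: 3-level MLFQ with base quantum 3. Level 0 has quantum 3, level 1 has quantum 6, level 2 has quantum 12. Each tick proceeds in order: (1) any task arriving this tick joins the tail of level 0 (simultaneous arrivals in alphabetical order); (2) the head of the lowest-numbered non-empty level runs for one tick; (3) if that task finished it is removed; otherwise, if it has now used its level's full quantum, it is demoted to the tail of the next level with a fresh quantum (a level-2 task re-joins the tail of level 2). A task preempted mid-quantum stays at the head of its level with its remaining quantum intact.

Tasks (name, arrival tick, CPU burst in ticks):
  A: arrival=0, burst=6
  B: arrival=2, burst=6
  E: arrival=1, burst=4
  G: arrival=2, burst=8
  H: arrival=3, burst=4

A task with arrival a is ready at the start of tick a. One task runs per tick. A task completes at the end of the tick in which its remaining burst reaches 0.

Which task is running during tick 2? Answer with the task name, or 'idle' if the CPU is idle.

running at tick 2 = A

t=0: L0/L1/L2 = A/-/- → run A
t=1: L0/L1/L2 = AE/-/- → run A
t=2: L0/L1/L2 = AEBG/-/- → run A
t=3: L0/L1/L2 = EBGH/A/- → run E
t=4: L0/L1/L2 = EBGH/A/- → run E
t=5: L0/L1/L2 = EBGH/A/- → run E
t=6: L0/L1/L2 = BGH/AE/- → run B
t=7: L0/L1/L2 = BGH/AE/- → run B
t=8: L0/L1/L2 = BGH/AE/- → run B
t=9: L0/L1/L2 = GH/AEB/- → run G
t=10: L0/L1/L2 = GH/AEB/- → run G
t=11: L0/L1/L2 = GH/AEB/- → run G
t=12: L0/L1/L2 = H/AEBG/- → run H
t=13: L0/L1/L2 = H/AEBG/- → run H
t=14: L0/L1/L2 = H/AEBG/- → run H
t=15: L0/L1/L2 = -/AEBGH/- → run A
t=16: L0/L1/L2 = -/AEBGH/- → run A
t=17: L0/L1/L2 = -/AEBGH/- → run A
t=18: L0/L1/L2 = -/EBGH/- → run E
t=19: L0/L1/L2 = -/BGH/- → run B
t=20: L0/L1/L2 = -/BGH/- → run B
t=21: L0/L1/L2 = -/BGH/- → run B
t=22: L0/L1/L2 = -/GH/- → run G
t=23: L0/L1/L2 = -/GH/- → run G
t=24: L0/L1/L2 = -/GH/- → run G
t=25: L0/L1/L2 = -/GH/- → run G
t=26: L0/L1/L2 = -/GH/- → run G
t=27: L0/L1/L2 = -/H/- → run H
t=28: (idle)
t=29: (idle)
t=30: (idle)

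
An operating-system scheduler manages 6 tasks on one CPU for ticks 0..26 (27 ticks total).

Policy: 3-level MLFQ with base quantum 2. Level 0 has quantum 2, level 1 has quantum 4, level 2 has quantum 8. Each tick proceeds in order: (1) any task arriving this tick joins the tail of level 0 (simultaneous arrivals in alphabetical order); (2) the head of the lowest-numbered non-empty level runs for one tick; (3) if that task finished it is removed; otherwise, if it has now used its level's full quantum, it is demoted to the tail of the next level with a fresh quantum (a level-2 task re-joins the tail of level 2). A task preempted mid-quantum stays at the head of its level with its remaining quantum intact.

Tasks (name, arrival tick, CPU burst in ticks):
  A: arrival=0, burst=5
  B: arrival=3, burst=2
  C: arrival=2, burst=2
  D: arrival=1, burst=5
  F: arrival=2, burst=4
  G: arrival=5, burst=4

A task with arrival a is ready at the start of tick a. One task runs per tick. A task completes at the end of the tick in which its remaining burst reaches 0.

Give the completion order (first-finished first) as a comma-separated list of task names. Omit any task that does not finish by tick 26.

completion order = C, B, A, D, F, G

t=0: L0/L1/L2 = A/-/- → run A
t=1: L0/L1/L2 = AD/-/- → run A
t=2: L0/L1/L2 = DCF/A/- → run D
t=3: L0/L1/L2 = DCFB/A/- → run D
t=4: L0/L1/L2 = CFB/AD/- → run C
t=5: L0/L1/L2 = CFBG/AD/- → run C
t=6: L0/L1/L2 = FBG/AD/- → run F
t=7: L0/L1/L2 = FBG/AD/- → run F
t=8: L0/L1/L2 = BG/ADF/- → run B
t=9: L0/L1/L2 = BG/ADF/- → run B
t=10: L0/L1/L2 = G/ADF/- → run G
t=11: L0/L1/L2 = G/ADF/- → run G
t=12: L0/L1/L2 = -/ADFG/- → run A
t=13: L0/L1/L2 = -/ADFG/- → run A
t=14: L0/L1/L2 = -/ADFG/- → run A
t=15: L0/L1/L2 = -/DFG/- → run D
t=16: L0/L1/L2 = -/DFG/- → run D
t=17: L0/L1/L2 = -/DFG/- → run D
t=18: L0/L1/L2 = -/FG/- → run F
t=19: L0/L1/L2 = -/FG/- → run F
t=20: L0/L1/L2 = -/G/- → run G
t=21: L0/L1/L2 = -/G/- → run G
t=22: (idle)
t=23: (idle)
t=24: (idle)
t=25: (idle)
t=26: (idle)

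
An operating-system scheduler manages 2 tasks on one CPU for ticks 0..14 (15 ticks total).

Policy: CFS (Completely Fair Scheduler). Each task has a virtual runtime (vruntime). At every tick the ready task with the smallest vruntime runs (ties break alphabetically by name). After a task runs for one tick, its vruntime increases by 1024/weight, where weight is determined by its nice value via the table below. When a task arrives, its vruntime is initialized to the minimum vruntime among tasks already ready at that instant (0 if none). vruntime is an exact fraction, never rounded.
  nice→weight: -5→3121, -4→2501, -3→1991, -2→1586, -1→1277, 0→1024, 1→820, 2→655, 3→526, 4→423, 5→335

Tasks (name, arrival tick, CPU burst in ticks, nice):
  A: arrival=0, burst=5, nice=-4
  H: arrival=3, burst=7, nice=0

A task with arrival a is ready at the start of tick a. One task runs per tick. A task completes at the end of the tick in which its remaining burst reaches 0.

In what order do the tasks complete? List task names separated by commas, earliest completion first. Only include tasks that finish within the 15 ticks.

completion order = A, H

t=0: vr[A=0] → run A
t=1: vr[A=1024/2501] → run A
t=2: vr[A=2048/2501] → run A
t=3: vr[A=3072/2501 H=3072/2501] → run A
t=4: vr[A=4096/2501 H=3072/2501] → run H
t=5: vr[A=4096/2501 H=5573/2501] → run A
t=6: vr[H=5573/2501] → run H
t=7: vr[H=8074/2501] → run H
t=8: vr[H=10575/2501] → run H
t=9: vr[H=13076/2501] → run H
t=10: vr[H=15577/2501] → run H
t=11: vr[H=18078/2501] → run H
t=12: (idle)
t=13: (idle)
t=14: (idle)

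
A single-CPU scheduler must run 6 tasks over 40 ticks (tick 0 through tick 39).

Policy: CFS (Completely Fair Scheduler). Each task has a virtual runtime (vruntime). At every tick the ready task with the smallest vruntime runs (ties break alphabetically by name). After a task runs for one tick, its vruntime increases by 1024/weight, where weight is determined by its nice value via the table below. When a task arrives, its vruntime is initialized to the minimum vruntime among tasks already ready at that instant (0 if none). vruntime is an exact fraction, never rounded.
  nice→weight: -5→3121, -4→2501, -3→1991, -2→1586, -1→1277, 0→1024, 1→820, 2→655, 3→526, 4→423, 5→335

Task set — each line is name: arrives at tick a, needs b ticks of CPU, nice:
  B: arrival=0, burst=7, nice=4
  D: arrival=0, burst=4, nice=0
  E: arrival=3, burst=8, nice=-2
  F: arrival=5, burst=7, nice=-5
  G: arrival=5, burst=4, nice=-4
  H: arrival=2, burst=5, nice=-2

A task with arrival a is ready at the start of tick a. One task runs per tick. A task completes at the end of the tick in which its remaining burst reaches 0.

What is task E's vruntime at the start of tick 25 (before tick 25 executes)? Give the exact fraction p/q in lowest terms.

vruntime(E, start of tick 25) = 3353/793

t=0: vr[B=0 D=0] → run B
t=1: vr[B=1024/423 D=0] → run D
t=2: vr[B=1024/423 D=1 H=1] → run D
t=3: vr[B=1024/423 D=2 E=1 H=1] → run E
t=4: vr[B=1024/423 D=2 E=1305/793 H=1] → run H
t=5: vr[B=1024/423 D=2 E=1305/793 F=1305/793 G=1305/793 H=1305/793] → run E
t=6: vr[B=1024/423 D=2 E=1817/793 F=1305/793 G=1305/793 H=1305/793] → run F
t=7: vr[B=1024/423 D=2 E=1817/793 F=4884937/2474953 G=1305/793 H=1305/793] → run G
t=8: vr[B=1024/423 D=2 E=1817/793 F=4884937/2474953 G=66817/32513 H=1305/793] → run H
t=9: vr[B=1024/423 D=2 E=1817/793 F=4884937/2474953 G=66817/32513 H=1817/793] → run F
t=10: vr[B=1024/423 D=2 E=1817/793 F=5696969/2474953 G=66817/32513 H=1817/793] → run D
t=11: vr[B=1024/423 D=3 E=1817/793 F=5696969/2474953 G=66817/32513 H=1817/793] → run G
t=12: vr[B=1024/423 D=3 E=1817/793 F=5696969/2474953 G=80129/32513 H=1817/793] → run E
t=13: vr[B=1024/423 D=3 E=2329/793 F=5696969/2474953 G=80129/32513 H=1817/793] → run H
t=14: vr[B=1024/423 D=3 E=2329/793 F=5696969/2474953 G=80129/32513 H=2329/793] → run F
t=15: vr[B=1024/423 D=3 E=2329/793 F=6509001/2474953 G=80129/32513 H=2329/793] → run B
t=16: vr[B=2048/423 D=3 E=2329/793 F=6509001/2474953 G=80129/32513 H=2329/793] → run G
t=17: vr[B=2048/423 D=3 E=2329/793 F=6509001/2474953 G=93441/32513 H=2329/793] → run F
t=18: vr[B=2048/423 D=3 E=2329/793 F=7321033/2474953 G=93441/32513 H=2329/793] → run G
t=19: vr[B=2048/423 D=3 E=2329/793 F=7321033/2474953 H=2329/793] → run E
t=20: vr[B=2048/423 D=3 E=2841/793 F=7321033/2474953 H=2329/793] → run H
t=21: vr[B=2048/423 D=3 E=2841/793 F=7321033/2474953 H=2841/793] → run F
t=22: vr[B=2048/423 D=3 E=2841/793 F=8133065/2474953 H=2841/793] → run D
t=23: vr[B=2048/423 E=2841/793 F=8133065/2474953 H=2841/793] → run F
t=24: vr[B=2048/423 E=2841/793 F=8945097/2474953 H=2841/793] → run E
t=25: vr[B=2048/423 E=3353/793 F=8945097/2474953 H=2841/793] → run H
t=26: vr[B=2048/423 E=3353/793 F=8945097/2474953] → run F
t=27: vr[B=2048/423 E=3353/793] → run E
t=28: vr[B=2048/423 E=3865/793] → run B
t=29: vr[B=1024/141 E=3865/793] → run E
t=30: vr[B=1024/141 E=4377/793] → run E
t=31: vr[B=1024/141] → run B
t=32: vr[B=4096/423] → run B
t=33: vr[B=5120/423] → run B
t=34: vr[B=2048/141] → run B
t=35: (idle)
t=36: (idle)
t=37: (idle)
t=38: (idle)
t=39: (idle)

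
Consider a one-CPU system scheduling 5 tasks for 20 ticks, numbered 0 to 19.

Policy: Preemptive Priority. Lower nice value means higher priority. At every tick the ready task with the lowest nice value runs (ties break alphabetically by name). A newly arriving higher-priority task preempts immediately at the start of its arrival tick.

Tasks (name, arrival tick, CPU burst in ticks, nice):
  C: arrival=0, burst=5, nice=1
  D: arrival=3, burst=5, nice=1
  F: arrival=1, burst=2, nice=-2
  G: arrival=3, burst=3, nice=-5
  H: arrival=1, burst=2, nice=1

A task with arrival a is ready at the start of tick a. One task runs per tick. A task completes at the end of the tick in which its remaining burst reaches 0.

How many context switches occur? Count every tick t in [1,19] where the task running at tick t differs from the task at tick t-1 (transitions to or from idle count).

context switches = 6

t=0: ready={C} → run C
t=1: ready={C,F,H} → run F
t=2: ready={C,F,H} → run F
t=3: ready={C,D,G,H} → run G
t=4: ready={C,D,G,H} → run G
t=5: ready={C,D,G,H} → run G
t=6: ready={C,D,H} → run C
t=7: ready={C,D,H} → run C
t=8: ready={C,D,H} → run C
t=9: ready={C,D,H} → run C
t=10: ready={D,H} → run D
t=11: ready={D,H} → run D
t=12: ready={D,H} → run D
t=13: ready={D,H} → run D
t=14: ready={D,H} → run D
t=15: ready={H} → run H
t=16: ready={H} → run H
t=17: (idle)
t=18: (idle)
t=19: (idle)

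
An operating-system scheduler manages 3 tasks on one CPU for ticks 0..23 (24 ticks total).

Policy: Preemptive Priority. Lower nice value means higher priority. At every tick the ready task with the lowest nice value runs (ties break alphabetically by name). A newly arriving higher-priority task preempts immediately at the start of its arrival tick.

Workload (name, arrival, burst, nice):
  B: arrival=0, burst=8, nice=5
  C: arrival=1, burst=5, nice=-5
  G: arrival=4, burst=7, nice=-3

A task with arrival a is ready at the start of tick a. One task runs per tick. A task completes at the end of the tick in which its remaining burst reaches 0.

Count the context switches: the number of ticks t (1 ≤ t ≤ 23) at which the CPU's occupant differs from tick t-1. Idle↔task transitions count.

t=0: ready={B} → run B
t=1: ready={B,C} → run C
t=2: ready={B,C} → run C
t=3: ready={B,C} → run C
t=4: ready={B,C,G} → run C
t=5: ready={B,C,G} → run C
t=6: ready={B,G} → run G
t=7: ready={B,G} → run G
t=8: ready={B,G} → run G
t=9: ready={B,G} → run G
t=10: ready={B,G} → run G
t=11: ready={B,G} → run G
t=12: ready={B,G} → run G
t=13: ready={B} → run B
t=14: ready={B} → run B
t=15: ready={B} → run B
t=16: ready={B} → run B
t=17: ready={B} → run B
t=18: ready={B} → run B
t=19: ready={B} → run B
t=20: (idle)
t=21: (idle)
t=22: (idle)
t=23: (idle)

context switches = 4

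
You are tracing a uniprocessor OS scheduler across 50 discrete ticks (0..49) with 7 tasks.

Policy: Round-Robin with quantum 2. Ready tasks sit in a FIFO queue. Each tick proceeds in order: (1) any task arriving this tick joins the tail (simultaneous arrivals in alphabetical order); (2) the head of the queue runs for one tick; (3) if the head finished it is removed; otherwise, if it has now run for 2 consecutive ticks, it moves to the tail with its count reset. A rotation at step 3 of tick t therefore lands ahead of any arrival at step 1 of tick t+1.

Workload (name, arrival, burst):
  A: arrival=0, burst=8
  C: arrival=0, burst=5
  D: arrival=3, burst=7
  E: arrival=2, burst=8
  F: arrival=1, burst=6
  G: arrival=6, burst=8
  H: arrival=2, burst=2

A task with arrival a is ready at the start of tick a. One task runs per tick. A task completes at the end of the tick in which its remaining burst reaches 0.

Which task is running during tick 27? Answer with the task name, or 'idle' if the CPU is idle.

t=0: queue=[A,C] q_used=0 → run A
t=1: queue=[A,C,F] q_used=1 → run A
t=2: queue=[C,F,A,E,H] q_used=0 → run C
t=3: queue=[C,F,A,E,H,D] q_used=1 → run C
t=4: queue=[F,A,E,H,D,C] q_used=0 → run F
t=5: queue=[F,A,E,H,D,C] q_used=1 → run F
t=6: queue=[A,E,H,D,C,F,G] q_used=0 → run A
t=7: queue=[A,E,H,D,C,F,G] q_used=1 → run A
t=8: queue=[E,H,D,C,F,G,A] q_used=0 → run E
t=9: queue=[E,H,D,C,F,G,A] q_used=1 → run E
t=10: queue=[H,D,C,F,G,A,E] q_used=0 → run H
t=11: queue=[H,D,C,F,G,A,E] q_used=1 → run H
t=12: queue=[D,C,F,G,A,E] q_used=0 → run D
t=13: queue=[D,C,F,G,A,E] q_used=1 → run D
t=14: queue=[C,F,G,A,E,D] q_used=0 → run C
t=15: queue=[C,F,G,A,E,D] q_used=1 → run C
t=16: queue=[F,G,A,E,D,C] q_used=0 → run F
t=17: queue=[F,G,A,E,D,C] q_used=1 → run F
t=18: queue=[G,A,E,D,C,F] q_used=0 → run G
t=19: queue=[G,A,E,D,C,F] q_used=1 → run G
t=20: queue=[A,E,D,C,F,G] q_used=0 → run A
t=21: queue=[A,E,D,C,F,G] q_used=1 → run A
t=22: queue=[E,D,C,F,G,A] q_used=0 → run E
t=23: queue=[E,D,C,F,G,A] q_used=1 → run E
t=24: queue=[D,C,F,G,A,E] q_used=0 → run D
t=25: queue=[D,C,F,G,A,E] q_used=1 → run D
t=26: queue=[C,F,G,A,E,D] q_used=0 → run C
t=27: queue=[F,G,A,E,D] q_used=0 → run F
t=28: queue=[F,G,A,E,D] q_used=1 → run F
t=29: queue=[G,A,E,D] q_used=0 → run G
t=30: queue=[G,A,E,D] q_used=1 → run G
t=31: queue=[A,E,D,G] q_used=0 → run A
t=32: queue=[A,E,D,G] q_used=1 → run A
t=33: queue=[E,D,G] q_used=0 → run E
t=34: queue=[E,D,G] q_used=1 → run E
t=35: queue=[D,G,E] q_used=0 → run D
t=36: queue=[D,G,E] q_used=1 → run D
t=37: queue=[G,E,D] q_used=0 → run G
t=38: queue=[G,E,D] q_used=1 → run G
t=39: queue=[E,D,G] q_used=0 → run E
t=40: queue=[E,D,G] q_used=1 → run E
t=41: queue=[D,G] q_used=0 → run D
t=42: queue=[G] q_used=0 → run G
t=43: queue=[G] q_used=1 → run G
t=44: (idle)
t=45: (idle)
t=46: (idle)
t=47: (idle)
t=48: (idle)
t=49: (idle)

running at tick 27 = F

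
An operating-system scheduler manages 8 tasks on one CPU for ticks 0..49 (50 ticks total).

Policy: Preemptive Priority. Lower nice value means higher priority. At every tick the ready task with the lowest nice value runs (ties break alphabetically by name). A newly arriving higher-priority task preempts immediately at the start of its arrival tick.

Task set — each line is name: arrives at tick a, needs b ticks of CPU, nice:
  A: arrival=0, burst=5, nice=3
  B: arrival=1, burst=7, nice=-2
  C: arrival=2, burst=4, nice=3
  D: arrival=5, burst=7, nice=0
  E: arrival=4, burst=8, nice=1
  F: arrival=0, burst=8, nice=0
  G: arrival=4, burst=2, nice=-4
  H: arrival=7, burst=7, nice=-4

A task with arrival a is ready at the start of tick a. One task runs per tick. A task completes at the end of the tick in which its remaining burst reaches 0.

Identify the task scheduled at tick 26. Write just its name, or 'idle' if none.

t=0: ready={A,F} → run F
t=1: ready={A,B,F} → run B
t=2: ready={A,B,C,F} → run B
t=3: ready={A,B,C,F} → run B
t=4: ready={A,B,C,E,F,G} → run G
t=5: ready={A,B,C,D,E,F,G} → run G
t=6: ready={A,B,C,D,E,F} → run B
t=7: ready={A,B,C,D,E,F,H} → run H
t=8: ready={A,B,C,D,E,F,H} → run H
t=9: ready={A,B,C,D,E,F,H} → run H
t=10: ready={A,B,C,D,E,F,H} → run H
t=11: ready={A,B,C,D,E,F,H} → run H
t=12: ready={A,B,C,D,E,F,H} → run H
t=13: ready={A,B,C,D,E,F,H} → run H
t=14: ready={A,B,C,D,E,F} → run B
t=15: ready={A,B,C,D,E,F} → run B
t=16: ready={A,B,C,D,E,F} → run B
t=17: ready={A,C,D,E,F} → run D
t=18: ready={A,C,D,E,F} → run D
t=19: ready={A,C,D,E,F} → run D
t=20: ready={A,C,D,E,F} → run D
t=21: ready={A,C,D,E,F} → run D
t=22: ready={A,C,D,E,F} → run D
t=23: ready={A,C,D,E,F} → run D
t=24: ready={A,C,E,F} → run F
t=25: ready={A,C,E,F} → run F
t=26: ready={A,C,E,F} → run F
t=27: ready={A,C,E,F} → run F
t=28: ready={A,C,E,F} → run F
t=29: ready={A,C,E,F} → run F
t=30: ready={A,C,E,F} → run F
t=31: ready={A,C,E} → run E
t=32: ready={A,C,E} → run E
t=33: ready={A,C,E} → run E
t=34: ready={A,C,E} → run E
t=35: ready={A,C,E} → run E
t=36: ready={A,C,E} → run E
t=37: ready={A,C,E} → run E
t=38: ready={A,C,E} → run E
t=39: ready={A,C} → run A
t=40: ready={A,C} → run A
t=41: ready={A,C} → run A
t=42: ready={A,C} → run A
t=43: ready={A,C} → run A
t=44: ready={C} → run C
t=45: ready={C} → run C
t=46: ready={C} → run C
t=47: ready={C} → run C
t=48: (idle)
t=49: (idle)

running at tick 26 = F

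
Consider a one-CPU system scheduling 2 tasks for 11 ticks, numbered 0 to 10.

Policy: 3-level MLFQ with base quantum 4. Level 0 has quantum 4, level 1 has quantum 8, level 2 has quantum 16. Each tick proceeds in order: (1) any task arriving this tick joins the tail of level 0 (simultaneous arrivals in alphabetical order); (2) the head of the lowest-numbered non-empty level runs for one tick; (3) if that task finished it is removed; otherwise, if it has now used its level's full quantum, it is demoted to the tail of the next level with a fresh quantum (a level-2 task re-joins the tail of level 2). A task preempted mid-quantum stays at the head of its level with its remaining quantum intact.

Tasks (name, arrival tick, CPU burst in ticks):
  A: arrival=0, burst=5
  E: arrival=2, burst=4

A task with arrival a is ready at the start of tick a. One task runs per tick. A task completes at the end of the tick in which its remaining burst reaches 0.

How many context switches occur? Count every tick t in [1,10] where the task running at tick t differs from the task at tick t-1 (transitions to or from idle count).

context switches = 3

t=0: L0/L1/L2 = A/-/- → run A
t=1: L0/L1/L2 = A/-/- → run A
t=2: L0/L1/L2 = AE/-/- → run A
t=3: L0/L1/L2 = AE/-/- → run A
t=4: L0/L1/L2 = E/A/- → run E
t=5: L0/L1/L2 = E/A/- → run E
t=6: L0/L1/L2 = E/A/- → run E
t=7: L0/L1/L2 = E/A/- → run E
t=8: L0/L1/L2 = -/A/- → run A
t=9: (idle)
t=10: (idle)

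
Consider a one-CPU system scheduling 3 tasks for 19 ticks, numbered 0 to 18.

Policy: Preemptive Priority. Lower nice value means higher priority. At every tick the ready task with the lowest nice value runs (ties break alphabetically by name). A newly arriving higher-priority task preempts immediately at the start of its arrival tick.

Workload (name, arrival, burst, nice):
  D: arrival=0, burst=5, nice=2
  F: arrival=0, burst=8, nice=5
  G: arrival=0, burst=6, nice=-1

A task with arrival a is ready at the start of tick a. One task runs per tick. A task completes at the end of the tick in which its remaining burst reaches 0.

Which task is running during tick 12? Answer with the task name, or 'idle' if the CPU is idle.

t=0: ready={D,F,G} → run G
t=1: ready={D,F,G} → run G
t=2: ready={D,F,G} → run G
t=3: ready={D,F,G} → run G
t=4: ready={D,F,G} → run G
t=5: ready={D,F,G} → run G
t=6: ready={D,F} → run D
t=7: ready={D,F} → run D
t=8: ready={D,F} → run D
t=9: ready={D,F} → run D
t=10: ready={D,F} → run D
t=11: ready={F} → run F
t=12: ready={F} → run F
t=13: ready={F} → run F
t=14: ready={F} → run F
t=15: ready={F} → run F
t=16: ready={F} → run F
t=17: ready={F} → run F
t=18: ready={F} → run F

running at tick 12 = F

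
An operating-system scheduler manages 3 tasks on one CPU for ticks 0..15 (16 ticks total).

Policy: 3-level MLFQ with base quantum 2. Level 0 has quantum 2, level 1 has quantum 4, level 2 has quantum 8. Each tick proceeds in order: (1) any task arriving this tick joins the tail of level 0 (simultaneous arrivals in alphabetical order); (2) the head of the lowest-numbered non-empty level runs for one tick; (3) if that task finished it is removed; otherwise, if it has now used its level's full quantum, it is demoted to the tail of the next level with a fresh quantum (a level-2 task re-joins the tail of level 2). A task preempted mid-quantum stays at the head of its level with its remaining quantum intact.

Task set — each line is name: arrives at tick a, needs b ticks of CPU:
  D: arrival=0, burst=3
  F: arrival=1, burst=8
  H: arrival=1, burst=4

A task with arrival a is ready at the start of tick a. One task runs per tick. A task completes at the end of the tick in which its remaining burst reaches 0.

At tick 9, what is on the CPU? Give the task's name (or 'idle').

running at tick 9 = F

t=0: L0/L1/L2 = D/-/- → run D
t=1: L0/L1/L2 = DFH/-/- → run D
t=2: L0/L1/L2 = FH/D/- → run F
t=3: L0/L1/L2 = FH/D/- → run F
t=4: L0/L1/L2 = H/DF/- → run H
t=5: L0/L1/L2 = H/DF/- → run H
t=6: L0/L1/L2 = -/DFH/- → run D
t=7: L0/L1/L2 = -/FH/- → run F
t=8: L0/L1/L2 = -/FH/- → run F
t=9: L0/L1/L2 = -/FH/- → run F
t=10: L0/L1/L2 = -/FH/- → run F
t=11: L0/L1/L2 = -/H/F → run H
t=12: L0/L1/L2 = -/H/F → run H
t=13: L0/L1/L2 = -/-/F → run F
t=14: L0/L1/L2 = -/-/F → run F
t=15: (idle)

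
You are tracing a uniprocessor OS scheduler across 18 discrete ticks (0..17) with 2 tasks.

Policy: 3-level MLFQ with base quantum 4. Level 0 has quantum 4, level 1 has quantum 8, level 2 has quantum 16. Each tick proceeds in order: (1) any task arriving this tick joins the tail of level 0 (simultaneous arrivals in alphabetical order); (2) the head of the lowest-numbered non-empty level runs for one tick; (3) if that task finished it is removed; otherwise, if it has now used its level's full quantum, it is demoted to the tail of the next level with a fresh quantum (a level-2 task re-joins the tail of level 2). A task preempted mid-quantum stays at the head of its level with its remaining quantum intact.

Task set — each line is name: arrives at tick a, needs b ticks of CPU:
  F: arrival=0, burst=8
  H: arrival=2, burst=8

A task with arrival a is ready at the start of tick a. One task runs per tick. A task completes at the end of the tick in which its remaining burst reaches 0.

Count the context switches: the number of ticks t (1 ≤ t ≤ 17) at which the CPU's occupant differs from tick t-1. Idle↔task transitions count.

t=0: L0/L1/L2 = F/-/- → run F
t=1: L0/L1/L2 = F/-/- → run F
t=2: L0/L1/L2 = FH/-/- → run F
t=3: L0/L1/L2 = FH/-/- → run F
t=4: L0/L1/L2 = H/F/- → run H
t=5: L0/L1/L2 = H/F/- → run H
t=6: L0/L1/L2 = H/F/- → run H
t=7: L0/L1/L2 = H/F/- → run H
t=8: L0/L1/L2 = -/FH/- → run F
t=9: L0/L1/L2 = -/FH/- → run F
t=10: L0/L1/L2 = -/FH/- → run F
t=11: L0/L1/L2 = -/FH/- → run F
t=12: L0/L1/L2 = -/H/- → run H
t=13: L0/L1/L2 = -/H/- → run H
t=14: L0/L1/L2 = -/H/- → run H
t=15: L0/L1/L2 = -/H/- → run H
t=16: (idle)
t=17: (idle)

context switches = 4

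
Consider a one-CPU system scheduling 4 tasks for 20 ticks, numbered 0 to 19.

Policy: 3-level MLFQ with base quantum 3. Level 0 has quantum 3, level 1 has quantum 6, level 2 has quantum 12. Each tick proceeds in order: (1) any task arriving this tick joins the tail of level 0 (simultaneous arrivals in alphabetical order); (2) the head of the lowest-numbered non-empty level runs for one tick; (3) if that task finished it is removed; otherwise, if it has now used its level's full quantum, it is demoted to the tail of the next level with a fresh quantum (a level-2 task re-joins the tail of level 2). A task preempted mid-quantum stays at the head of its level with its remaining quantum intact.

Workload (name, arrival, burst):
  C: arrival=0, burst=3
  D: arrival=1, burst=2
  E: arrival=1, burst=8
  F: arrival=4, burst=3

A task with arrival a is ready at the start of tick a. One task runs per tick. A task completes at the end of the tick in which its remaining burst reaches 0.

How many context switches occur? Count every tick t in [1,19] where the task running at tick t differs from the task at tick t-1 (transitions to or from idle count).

context switches = 5

t=0: L0/L1/L2 = C/-/- → run C
t=1: L0/L1/L2 = CDE/-/- → run C
t=2: L0/L1/L2 = CDE/-/- → run C
t=3: L0/L1/L2 = DE/-/- → run D
t=4: L0/L1/L2 = DEF/-/- → run D
t=5: L0/L1/L2 = EF/-/- → run E
t=6: L0/L1/L2 = EF/-/- → run E
t=7: L0/L1/L2 = EF/-/- → run E
t=8: L0/L1/L2 = F/E/- → run F
t=9: L0/L1/L2 = F/E/- → run F
t=10: L0/L1/L2 = F/E/- → run F
t=11: L0/L1/L2 = -/E/- → run E
t=12: L0/L1/L2 = -/E/- → run E
t=13: L0/L1/L2 = -/E/- → run E
t=14: L0/L1/L2 = -/E/- → run E
t=15: L0/L1/L2 = -/E/- → run E
t=16: (idle)
t=17: (idle)
t=18: (idle)
t=19: (idle)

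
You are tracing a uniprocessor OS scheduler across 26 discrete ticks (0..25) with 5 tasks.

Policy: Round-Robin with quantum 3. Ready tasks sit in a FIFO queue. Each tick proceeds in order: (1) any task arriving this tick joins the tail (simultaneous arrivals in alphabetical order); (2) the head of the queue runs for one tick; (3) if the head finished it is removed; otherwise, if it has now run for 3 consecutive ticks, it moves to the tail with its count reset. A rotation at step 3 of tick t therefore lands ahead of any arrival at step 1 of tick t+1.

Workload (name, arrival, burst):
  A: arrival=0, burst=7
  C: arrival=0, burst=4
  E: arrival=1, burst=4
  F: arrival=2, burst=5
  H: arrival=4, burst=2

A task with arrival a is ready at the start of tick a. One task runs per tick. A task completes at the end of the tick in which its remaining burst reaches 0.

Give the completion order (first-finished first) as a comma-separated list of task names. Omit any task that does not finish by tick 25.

t=0: queue=[A,C] q_used=0 → run A
t=1: queue=[A,C,E] q_used=1 → run A
t=2: queue=[A,C,E,F] q_used=2 → run A
t=3: queue=[C,E,F,A] q_used=0 → run C
t=4: queue=[C,E,F,A,H] q_used=1 → run C
t=5: queue=[C,E,F,A,H] q_used=2 → run C
t=6: queue=[E,F,A,H,C] q_used=0 → run E
t=7: queue=[E,F,A,H,C] q_used=1 → run E
t=8: queue=[E,F,A,H,C] q_used=2 → run E
t=9: queue=[F,A,H,C,E] q_used=0 → run F
t=10: queue=[F,A,H,C,E] q_used=1 → run F
t=11: queue=[F,A,H,C,E] q_used=2 → run F
t=12: queue=[A,H,C,E,F] q_used=0 → run A
t=13: queue=[A,H,C,E,F] q_used=1 → run A
t=14: queue=[A,H,C,E,F] q_used=2 → run A
t=15: queue=[H,C,E,F,A] q_used=0 → run H
t=16: queue=[H,C,E,F,A] q_used=1 → run H
t=17: queue=[C,E,F,A] q_used=0 → run C
t=18: queue=[E,F,A] q_used=0 → run E
t=19: queue=[F,A] q_used=0 → run F
t=20: queue=[F,A] q_used=1 → run F
t=21: queue=[A] q_used=0 → run A
t=22: (idle)
t=23: (idle)
t=24: (idle)
t=25: (idle)

completion order = H, C, E, F, A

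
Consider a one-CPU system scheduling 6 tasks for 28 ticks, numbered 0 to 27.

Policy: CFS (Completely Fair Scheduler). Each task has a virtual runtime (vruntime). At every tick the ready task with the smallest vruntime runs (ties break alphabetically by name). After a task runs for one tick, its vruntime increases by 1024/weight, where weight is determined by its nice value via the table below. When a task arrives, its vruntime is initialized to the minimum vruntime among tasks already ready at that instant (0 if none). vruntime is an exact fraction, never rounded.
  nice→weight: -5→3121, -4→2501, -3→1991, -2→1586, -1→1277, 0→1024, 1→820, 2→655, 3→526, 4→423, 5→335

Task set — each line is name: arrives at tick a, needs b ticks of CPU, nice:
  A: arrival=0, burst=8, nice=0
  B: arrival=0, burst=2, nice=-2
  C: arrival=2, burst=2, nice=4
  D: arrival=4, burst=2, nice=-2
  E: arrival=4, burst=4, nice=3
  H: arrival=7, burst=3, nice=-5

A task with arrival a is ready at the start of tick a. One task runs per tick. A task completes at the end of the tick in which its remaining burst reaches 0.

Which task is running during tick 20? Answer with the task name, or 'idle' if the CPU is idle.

t=0: vr[A=0 B=0] → run A
t=1: vr[A=1 B=0] → run B
t=2: vr[A=1 B=512/793 C=512/793] → run B
t=3: vr[A=1 C=512/793] → run C
t=4: vr[A=1 C=1028608/335439 D=1 E=1] → run A
t=5: vr[A=2 C=1028608/335439 D=1 E=1] → run D
t=6: vr[A=2 C=1028608/335439 D=1305/793 E=1] → run E
t=7: vr[A=2 C=1028608/335439 D=1305/793 E=775/263 H=1305/793] → run D
t=8: vr[A=2 C=1028608/335439 E=775/263 H=1305/793] → run H
t=9: vr[A=2 C=1028608/335439 E=775/263 H=4884937/2474953] → run H
t=10: vr[A=2 C=1028608/335439 E=775/263 H=5696969/2474953] → run A
t=11: vr[A=3 C=1028608/335439 E=775/263 H=5696969/2474953] → run H
t=12: vr[A=3 C=1028608/335439 E=775/263] → run E
t=13: vr[A=3 C=1028608/335439 E=1287/263] → run A
t=14: vr[A=4 C=1028608/335439 E=1287/263] → run C
t=15: vr[A=4 E=1287/263] → run A
t=16: vr[A=5 E=1287/263] → run E
t=17: vr[A=5 E=1799/263] → run A
t=18: vr[A=6 E=1799/263] → run A
t=19: vr[A=7 E=1799/263] → run E
t=20: vr[A=7] → run A
t=21: (idle)
t=22: (idle)
t=23: (idle)
t=24: (idle)
t=25: (idle)
t=26: (idle)
t=27: (idle)

running at tick 20 = A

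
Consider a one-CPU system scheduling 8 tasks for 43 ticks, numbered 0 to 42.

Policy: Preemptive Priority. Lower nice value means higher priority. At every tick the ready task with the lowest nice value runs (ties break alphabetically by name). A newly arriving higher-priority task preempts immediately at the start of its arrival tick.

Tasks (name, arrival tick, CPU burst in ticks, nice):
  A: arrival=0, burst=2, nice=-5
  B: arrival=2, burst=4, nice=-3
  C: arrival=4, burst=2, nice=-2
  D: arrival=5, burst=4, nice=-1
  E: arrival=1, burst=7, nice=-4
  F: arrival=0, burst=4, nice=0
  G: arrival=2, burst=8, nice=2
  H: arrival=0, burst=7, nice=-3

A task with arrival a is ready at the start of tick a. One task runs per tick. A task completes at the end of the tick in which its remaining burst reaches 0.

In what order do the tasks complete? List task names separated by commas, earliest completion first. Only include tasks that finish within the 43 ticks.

t=0: ready={A,F,H} → run A
t=1: ready={A,E,F,H} → run A
t=2: ready={B,E,F,G,H} → run E
t=3: ready={B,E,F,G,H} → run E
t=4: ready={B,C,E,F,G,H} → run E
t=5: ready={B,C,D,E,F,G,H} → run E
t=6: ready={B,C,D,E,F,G,H} → run E
t=7: ready={B,C,D,E,F,G,H} → run E
t=8: ready={B,C,D,E,F,G,H} → run E
t=9: ready={B,C,D,F,G,H} → run B
t=10: ready={B,C,D,F,G,H} → run B
t=11: ready={B,C,D,F,G,H} → run B
t=12: ready={B,C,D,F,G,H} → run B
t=13: ready={C,D,F,G,H} → run H
t=14: ready={C,D,F,G,H} → run H
t=15: ready={C,D,F,G,H} → run H
t=16: ready={C,D,F,G,H} → run H
t=17: ready={C,D,F,G,H} → run H
t=18: ready={C,D,F,G,H} → run H
t=19: ready={C,D,F,G,H} → run H
t=20: ready={C,D,F,G} → run C
t=21: ready={C,D,F,G} → run C
t=22: ready={D,F,G} → run D
t=23: ready={D,F,G} → run D
t=24: ready={D,F,G} → run D
t=25: ready={D,F,G} → run D
t=26: ready={F,G} → run F
t=27: ready={F,G} → run F
t=28: ready={F,G} → run F
t=29: ready={F,G} → run F
t=30: ready={G} → run G
t=31: ready={G} → run G
t=32: ready={G} → run G
t=33: ready={G} → run G
t=34: ready={G} → run G
t=35: ready={G} → run G
t=36: ready={G} → run G
t=37: ready={G} → run G
t=38: (idle)
t=39: (idle)
t=40: (idle)
t=41: (idle)
t=42: (idle)

completion order = A, E, B, H, C, D, F, G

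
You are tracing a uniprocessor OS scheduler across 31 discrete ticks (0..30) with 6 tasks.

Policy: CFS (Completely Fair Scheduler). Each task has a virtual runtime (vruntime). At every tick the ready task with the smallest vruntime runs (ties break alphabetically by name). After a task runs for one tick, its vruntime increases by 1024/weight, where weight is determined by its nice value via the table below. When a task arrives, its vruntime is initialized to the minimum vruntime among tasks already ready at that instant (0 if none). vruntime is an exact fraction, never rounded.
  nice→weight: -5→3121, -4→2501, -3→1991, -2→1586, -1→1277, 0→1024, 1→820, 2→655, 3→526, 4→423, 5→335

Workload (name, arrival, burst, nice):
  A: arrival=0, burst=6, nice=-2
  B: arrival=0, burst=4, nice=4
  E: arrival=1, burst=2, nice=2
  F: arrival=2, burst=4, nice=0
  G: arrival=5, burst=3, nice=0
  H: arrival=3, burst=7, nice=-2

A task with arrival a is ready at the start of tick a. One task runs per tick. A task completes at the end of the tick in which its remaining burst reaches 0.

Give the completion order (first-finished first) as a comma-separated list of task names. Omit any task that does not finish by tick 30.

t=0: vr[A=0 B=0] → run A
t=1: vr[A=512/793 B=0 E=0] → run B
t=2: vr[A=512/793 B=1024/423 E=0 F=0] → run E
t=3: vr[A=512/793 B=1024/423 E=1024/655 F=0 H=0] → run F
t=4: vr[A=512/793 B=1024/423 E=1024/655 F=1 H=0] → run H
t=5: vr[A=512/793 B=1024/423 E=1024/655 F=1 G=512/793 H=512/793] → run A
t=6: vr[A=1024/793 B=1024/423 E=1024/655 F=1 G=512/793 H=512/793] → run G
t=7: vr[A=1024/793 B=1024/423 E=1024/655 F=1 G=1305/793 H=512/793] → run H
t=8: vr[A=1024/793 B=1024/423 E=1024/655 F=1 G=1305/793 H=1024/793] → run F
t=9: vr[A=1024/793 B=1024/423 E=1024/655 F=2 G=1305/793 H=1024/793] → run A
t=10: vr[A=1536/793 B=1024/423 E=1024/655 F=2 G=1305/793 H=1024/793] → run H
t=11: vr[A=1536/793 B=1024/423 E=1024/655 F=2 G=1305/793 H=1536/793] → run E
t=12: vr[A=1536/793 B=1024/423 F=2 G=1305/793 H=1536/793] → run G
t=13: vr[A=1536/793 B=1024/423 F=2 G=2098/793 H=1536/793] → run A
t=14: vr[A=2048/793 B=1024/423 F=2 G=2098/793 H=1536/793] → run H
t=15: vr[A=2048/793 B=1024/423 F=2 G=2098/793 H=2048/793] → run F
t=16: vr[A=2048/793 B=1024/423 F=3 G=2098/793 H=2048/793] → run B
t=17: vr[A=2048/793 B=2048/423 F=3 G=2098/793 H=2048/793] → run A
t=18: vr[A=2560/793 B=2048/423 F=3 G=2098/793 H=2048/793] → run H
t=19: vr[A=2560/793 B=2048/423 F=3 G=2098/793 H=2560/793] → run G
t=20: vr[A=2560/793 B=2048/423 F=3 H=2560/793] → run F
t=21: vr[A=2560/793 B=2048/423 H=2560/793] → run A
t=22: vr[B=2048/423 H=2560/793] → run H
t=23: vr[B=2048/423 H=3072/793] → run H
t=24: vr[B=2048/423] → run B
t=25: vr[B=1024/141] → run B
t=26: (idle)
t=27: (idle)
t=28: (idle)
t=29: (idle)
t=30: (idle)

completion order = E, G, F, A, H, B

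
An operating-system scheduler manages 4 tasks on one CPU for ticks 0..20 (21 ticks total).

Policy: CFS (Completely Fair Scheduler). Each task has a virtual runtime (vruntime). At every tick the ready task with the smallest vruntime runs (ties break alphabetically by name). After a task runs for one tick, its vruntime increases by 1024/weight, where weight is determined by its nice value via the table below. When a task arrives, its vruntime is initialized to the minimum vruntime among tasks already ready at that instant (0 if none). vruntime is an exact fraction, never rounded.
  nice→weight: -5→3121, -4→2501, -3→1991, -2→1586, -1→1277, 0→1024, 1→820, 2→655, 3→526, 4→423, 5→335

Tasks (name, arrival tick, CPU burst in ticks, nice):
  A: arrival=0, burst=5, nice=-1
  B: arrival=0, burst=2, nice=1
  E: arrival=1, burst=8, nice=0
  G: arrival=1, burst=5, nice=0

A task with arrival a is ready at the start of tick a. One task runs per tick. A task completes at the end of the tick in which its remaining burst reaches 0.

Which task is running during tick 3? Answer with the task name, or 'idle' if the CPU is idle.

t=0: vr[A=0 B=0] → run A
t=1: vr[A=1024/1277 B=0 E=0 G=0] → run B
t=2: vr[A=1024/1277 B=256/205 E=0 G=0] → run E
t=3: vr[A=1024/1277 B=256/205 E=1 G=0] → run G
t=4: vr[A=1024/1277 B=256/205 E=1 G=1] → run A
t=5: vr[A=2048/1277 B=256/205 E=1 G=1] → run E
t=6: vr[A=2048/1277 B=256/205 E=2 G=1] → run G
t=7: vr[A=2048/1277 B=256/205 E=2 G=2] → run B
t=8: vr[A=2048/1277 E=2 G=2] → run A
t=9: vr[A=3072/1277 E=2 G=2] → run E
t=10: vr[A=3072/1277 E=3 G=2] → run G
t=11: vr[A=3072/1277 E=3 G=3] → run A
t=12: vr[A=4096/1277 E=3 G=3] → run E
t=13: vr[A=4096/1277 E=4 G=3] → run G
t=14: vr[A=4096/1277 E=4 G=4] → run A
t=15: vr[E=4 G=4] → run E
t=16: vr[E=5 G=4] → run G
t=17: vr[E=5] → run E
t=18: vr[E=6] → run E
t=19: vr[E=7] → run E
t=20: (idle)

running at tick 3 = G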